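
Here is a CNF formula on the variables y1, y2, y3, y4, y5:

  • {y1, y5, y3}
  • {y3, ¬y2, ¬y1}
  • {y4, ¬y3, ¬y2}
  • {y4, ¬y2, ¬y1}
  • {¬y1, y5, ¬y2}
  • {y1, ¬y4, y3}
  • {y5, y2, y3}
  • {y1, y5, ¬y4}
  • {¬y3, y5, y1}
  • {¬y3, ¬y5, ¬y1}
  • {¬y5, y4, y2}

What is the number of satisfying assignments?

Satisfying assignments:
  y1=F y2=F y3=T y4=T y5=T
  y1=F y2=T y3=F y4=F y5=T
  y1=F y2=T y3=T y4=T y5=T
  y1=T y2=F y3=F y4=T y5=T
  y1=T y2=F y3=T y4=F y5=F
  y1=T y2=F y3=T y4=T y5=F
That's 6 in total.

6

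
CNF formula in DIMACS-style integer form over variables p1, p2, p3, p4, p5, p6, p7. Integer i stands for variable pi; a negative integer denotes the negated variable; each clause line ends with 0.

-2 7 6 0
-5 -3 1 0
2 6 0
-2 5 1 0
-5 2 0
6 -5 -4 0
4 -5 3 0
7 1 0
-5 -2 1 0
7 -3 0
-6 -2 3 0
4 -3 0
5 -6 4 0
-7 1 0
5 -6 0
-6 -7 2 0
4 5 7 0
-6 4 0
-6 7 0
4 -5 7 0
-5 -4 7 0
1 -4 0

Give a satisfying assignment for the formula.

p1=T, p2=T, p3=F, p4=F, p5=F, p6=F, p7=T

Pure literal: p1 appears only positively; assign p1 = True.
Try p2 = True.
The remaining clauses are satisfied by p3 = False, p4 = False, p5 = False, p6 = False, p7 = True.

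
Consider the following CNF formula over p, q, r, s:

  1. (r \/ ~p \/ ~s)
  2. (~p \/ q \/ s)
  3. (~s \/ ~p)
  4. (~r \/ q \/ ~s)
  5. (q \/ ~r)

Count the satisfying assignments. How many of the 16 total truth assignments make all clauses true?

Case analysis on s and p:
  s=1, p=1: a clause becomes empty — 0.
  s=1, p=0: remaining (q,r) ∈ {(0,0); (1,0); (1,1)} — 3.
  s=0, p=1: remaining (q,r) ∈ {(1,0); (1,1)} — 2.
  s=0, p=0: remaining (q,r) ∈ {(0,0); (1,0); (1,1)} — 3.
Total: 0 + 3 + 2 + 3 = 8.

8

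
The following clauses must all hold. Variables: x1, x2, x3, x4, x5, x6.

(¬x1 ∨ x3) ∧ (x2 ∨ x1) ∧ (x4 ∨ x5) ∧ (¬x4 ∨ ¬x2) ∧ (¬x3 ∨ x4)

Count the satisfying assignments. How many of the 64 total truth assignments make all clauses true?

6

Satisfying assignments:
  x1=0 x2=1 x3=0 x4=0 x5=1 x6=0
  x1=0 x2=1 x3=0 x4=0 x5=1 x6=1
  x1=1 x2=0 x3=1 x4=1 x5=0 x6=0
  x1=1 x2=0 x3=1 x4=1 x5=0 x6=1
  x1=1 x2=0 x3=1 x4=1 x5=1 x6=0
  x1=1 x2=0 x3=1 x4=1 x5=1 x6=1
Count: 6.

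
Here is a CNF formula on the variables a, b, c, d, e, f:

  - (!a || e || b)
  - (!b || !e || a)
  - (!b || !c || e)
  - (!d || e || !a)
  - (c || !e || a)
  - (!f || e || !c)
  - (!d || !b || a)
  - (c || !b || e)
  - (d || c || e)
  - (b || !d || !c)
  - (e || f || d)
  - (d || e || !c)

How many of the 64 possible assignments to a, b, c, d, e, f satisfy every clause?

18

Case analysis on e and c:
  e=1, c=1: f free; 4 ways for (a,b,d) × 2^1 = 8.
  e=1, c=0: forces a=1; b, d, f free → 2^3 = 8.
  e=0, c=1: a clause becomes empty — 0.
  e=0, c=0: remaining (a,b,d,f) ∈ {(0,0,1,0); (0,0,1,1)} — 2.
Total: 8 + 8 + 0 + 2 = 18.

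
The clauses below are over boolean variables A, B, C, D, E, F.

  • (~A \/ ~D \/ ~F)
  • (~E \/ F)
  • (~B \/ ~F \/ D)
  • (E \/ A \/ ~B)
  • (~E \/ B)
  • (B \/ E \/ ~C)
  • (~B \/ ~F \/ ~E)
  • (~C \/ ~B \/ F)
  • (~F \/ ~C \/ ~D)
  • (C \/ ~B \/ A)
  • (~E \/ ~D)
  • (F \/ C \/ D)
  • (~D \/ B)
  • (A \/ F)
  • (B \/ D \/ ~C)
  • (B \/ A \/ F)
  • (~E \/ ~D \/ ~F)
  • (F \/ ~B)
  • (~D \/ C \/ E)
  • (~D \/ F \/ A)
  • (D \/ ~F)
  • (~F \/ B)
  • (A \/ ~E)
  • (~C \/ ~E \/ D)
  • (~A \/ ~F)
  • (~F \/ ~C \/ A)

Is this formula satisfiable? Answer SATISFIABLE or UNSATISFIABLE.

F = True:
  propagation gives D=True, A=False, C=False, B=False; an empty clause results — contradiction.
F = False:
  propagation gives E=False, A=True, B=False, C=False; an empty clause results — contradiction.
Every branch closes, so no satisfying assignment exists.

UNSATISFIABLE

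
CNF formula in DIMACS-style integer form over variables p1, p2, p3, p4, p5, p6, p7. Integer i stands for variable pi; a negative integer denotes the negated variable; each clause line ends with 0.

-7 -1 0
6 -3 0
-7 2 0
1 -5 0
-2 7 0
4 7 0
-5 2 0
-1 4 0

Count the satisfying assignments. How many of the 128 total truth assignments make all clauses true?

12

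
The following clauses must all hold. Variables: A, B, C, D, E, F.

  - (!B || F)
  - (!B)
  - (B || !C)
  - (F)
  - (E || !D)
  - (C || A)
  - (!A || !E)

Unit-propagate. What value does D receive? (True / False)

(!B) stands alone — B = False.
(B || !C): since B = False, the clause reduces to (!C). C = False.
(F) stands alone — F = True.
From (A || C) and C = False: A = True.
From (!E || !A) and A = True: E = False.
(E || !D) with E = False leaves only !D, so D = False.

False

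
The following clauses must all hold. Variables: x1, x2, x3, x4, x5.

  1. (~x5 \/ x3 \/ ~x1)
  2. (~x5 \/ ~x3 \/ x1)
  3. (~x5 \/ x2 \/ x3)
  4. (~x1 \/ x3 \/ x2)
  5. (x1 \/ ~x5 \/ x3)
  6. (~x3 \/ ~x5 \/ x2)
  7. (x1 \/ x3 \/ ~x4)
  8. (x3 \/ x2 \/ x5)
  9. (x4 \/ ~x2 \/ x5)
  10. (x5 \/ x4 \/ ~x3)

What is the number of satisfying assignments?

7

Satisfying assignments:
  x1=0 x2=0 x3=1 x4=1 x5=0
  x1=0 x2=1 x3=1 x4=1 x5=0
  x1=1 x2=0 x3=1 x4=1 x5=0
  x1=1 x2=1 x3=0 x4=1 x5=0
  x1=1 x2=1 x3=1 x4=0 x5=1
  x1=1 x2=1 x3=1 x4=1 x5=0
  x1=1 x2=1 x3=1 x4=1 x5=1
That's 7 in total.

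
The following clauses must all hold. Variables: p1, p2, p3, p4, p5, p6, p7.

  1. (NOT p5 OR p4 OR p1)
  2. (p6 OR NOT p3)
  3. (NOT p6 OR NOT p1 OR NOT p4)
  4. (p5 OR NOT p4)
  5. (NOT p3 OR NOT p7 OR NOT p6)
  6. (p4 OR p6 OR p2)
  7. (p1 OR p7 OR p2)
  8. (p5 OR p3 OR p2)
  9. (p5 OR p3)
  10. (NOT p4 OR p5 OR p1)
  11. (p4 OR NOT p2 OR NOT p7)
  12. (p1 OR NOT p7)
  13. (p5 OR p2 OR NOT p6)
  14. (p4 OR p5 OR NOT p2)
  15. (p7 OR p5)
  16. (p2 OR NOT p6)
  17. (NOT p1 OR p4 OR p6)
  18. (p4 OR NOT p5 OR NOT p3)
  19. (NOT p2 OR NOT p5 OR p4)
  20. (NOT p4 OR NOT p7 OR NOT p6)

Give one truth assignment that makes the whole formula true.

Set p1 = False and propagate.
  then p7 is forced to False.
  then p2 is forced to True.
  then p5 is forced to True.
  then p4 is forced to True.
Branch on p3: take p3 = False.
p6 is now unconstrained; take p6 = False.
Every clause has at least one true literal under this assignment.

p1=F  p2=T  p3=F  p4=T  p5=T  p6=F  p7=F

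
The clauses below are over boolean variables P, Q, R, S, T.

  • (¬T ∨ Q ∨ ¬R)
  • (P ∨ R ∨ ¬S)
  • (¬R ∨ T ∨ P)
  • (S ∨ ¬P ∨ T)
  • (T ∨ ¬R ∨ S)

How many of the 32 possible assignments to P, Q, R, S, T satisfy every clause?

16

Split on R, then T.
  R=T, T=T: remaining (P,Q,S) ∈ {(F,T,F); (F,T,T); (T,T,F); (T,T,T)} — 4.
  R=T, T=F: remaining (P,Q,S) ∈ {(T,F,T); (T,T,T)} — 2.
  R=F, T=T: Q free; 3 ways for (P,S) × 2^1 = 6.
  R=F, T=F: remaining (P,Q,S) ∈ {(F,F,F); (F,T,F); (T,F,T); (T,T,T)} — 4.
Total: 4 + 2 + 6 + 4 = 16.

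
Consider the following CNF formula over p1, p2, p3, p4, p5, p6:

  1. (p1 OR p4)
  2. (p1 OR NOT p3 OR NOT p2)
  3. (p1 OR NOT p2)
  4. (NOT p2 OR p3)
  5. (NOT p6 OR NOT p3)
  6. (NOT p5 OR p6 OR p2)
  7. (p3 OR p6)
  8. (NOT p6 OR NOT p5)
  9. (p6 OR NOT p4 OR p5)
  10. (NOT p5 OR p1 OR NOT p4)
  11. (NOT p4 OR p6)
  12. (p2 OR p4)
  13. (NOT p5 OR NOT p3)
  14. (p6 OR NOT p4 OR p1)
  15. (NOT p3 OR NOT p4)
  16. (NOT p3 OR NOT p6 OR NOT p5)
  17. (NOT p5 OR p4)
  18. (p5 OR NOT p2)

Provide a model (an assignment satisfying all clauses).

p1=F, p2=F, p3=F, p4=T, p5=F, p6=T

Branch on p1: take p1 = False.
  then p4 is forced to True.
  then p2 is forced to False.
  then p5 is forced to False.
  then p6 is forced to True.
  then p3 is forced to False.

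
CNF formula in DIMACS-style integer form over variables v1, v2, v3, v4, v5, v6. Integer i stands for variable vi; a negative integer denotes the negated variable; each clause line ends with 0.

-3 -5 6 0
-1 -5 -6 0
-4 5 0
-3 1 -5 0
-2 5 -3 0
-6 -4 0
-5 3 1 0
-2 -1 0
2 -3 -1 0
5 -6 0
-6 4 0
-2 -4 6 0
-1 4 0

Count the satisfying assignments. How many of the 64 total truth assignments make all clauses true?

4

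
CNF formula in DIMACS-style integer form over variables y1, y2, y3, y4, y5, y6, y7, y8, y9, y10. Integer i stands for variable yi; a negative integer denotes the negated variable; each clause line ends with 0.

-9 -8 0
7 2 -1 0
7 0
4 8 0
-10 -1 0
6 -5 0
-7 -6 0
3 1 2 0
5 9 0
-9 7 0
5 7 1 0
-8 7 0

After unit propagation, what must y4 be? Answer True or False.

True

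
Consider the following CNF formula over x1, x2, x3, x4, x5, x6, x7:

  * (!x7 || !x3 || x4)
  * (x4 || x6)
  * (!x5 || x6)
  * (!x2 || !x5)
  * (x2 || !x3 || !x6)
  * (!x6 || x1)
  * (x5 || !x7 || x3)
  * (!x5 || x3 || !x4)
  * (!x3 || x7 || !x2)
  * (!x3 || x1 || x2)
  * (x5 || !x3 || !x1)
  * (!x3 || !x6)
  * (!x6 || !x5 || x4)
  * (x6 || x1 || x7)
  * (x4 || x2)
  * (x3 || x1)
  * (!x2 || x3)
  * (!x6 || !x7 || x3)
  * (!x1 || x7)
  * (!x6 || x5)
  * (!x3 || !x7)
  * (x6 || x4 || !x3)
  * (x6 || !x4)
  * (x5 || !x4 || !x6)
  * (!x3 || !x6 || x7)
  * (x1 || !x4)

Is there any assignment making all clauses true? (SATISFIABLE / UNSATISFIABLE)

UNSATISFIABLE

x3 = True:
  propagation gives x6=False, x4=True; an empty clause results — contradiction.
x3 = False:
  propagation gives x1=True, x2=False, x4=True, x5=False; an empty clause results — contradiction.
Every branch closes, so no satisfying assignment exists.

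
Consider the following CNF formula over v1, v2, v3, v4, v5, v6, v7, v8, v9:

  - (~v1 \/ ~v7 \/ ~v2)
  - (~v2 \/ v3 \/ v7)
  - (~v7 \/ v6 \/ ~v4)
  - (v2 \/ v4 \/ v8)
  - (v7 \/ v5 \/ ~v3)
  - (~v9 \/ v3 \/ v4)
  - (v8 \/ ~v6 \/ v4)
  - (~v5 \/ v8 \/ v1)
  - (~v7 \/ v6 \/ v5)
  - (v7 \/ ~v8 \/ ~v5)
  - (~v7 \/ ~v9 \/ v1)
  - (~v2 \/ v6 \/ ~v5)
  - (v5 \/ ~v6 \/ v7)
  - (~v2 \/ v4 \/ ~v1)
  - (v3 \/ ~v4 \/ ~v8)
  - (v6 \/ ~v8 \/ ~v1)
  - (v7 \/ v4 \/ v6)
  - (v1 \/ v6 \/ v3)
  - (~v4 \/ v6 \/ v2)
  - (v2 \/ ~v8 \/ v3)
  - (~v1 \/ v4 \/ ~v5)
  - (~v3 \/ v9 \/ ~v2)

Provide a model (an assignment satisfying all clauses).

Try v1 = True.
Branch on v2: take v2 = False.
Branch on v3: take v3 = True.
For the remaining variables, v4 = True, v5 = True, v6 = True, v7 = True, v8 = True, v9 = True works.

v1=T, v2=F, v3=T, v4=T, v5=T, v6=T, v7=T, v8=T, v9=T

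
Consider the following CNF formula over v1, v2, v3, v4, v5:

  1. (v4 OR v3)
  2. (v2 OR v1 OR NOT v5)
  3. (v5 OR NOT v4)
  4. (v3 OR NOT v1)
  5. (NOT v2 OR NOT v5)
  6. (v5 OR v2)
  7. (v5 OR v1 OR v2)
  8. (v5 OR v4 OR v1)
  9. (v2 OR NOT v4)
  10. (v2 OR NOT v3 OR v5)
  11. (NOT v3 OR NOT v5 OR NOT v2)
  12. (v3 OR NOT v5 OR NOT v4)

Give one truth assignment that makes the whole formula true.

Set v1 = True and propagate.
  then v3 is forced to True.
For the remaining variables, v2 = False, v4 = False, v5 = True works.
Check each clause:
  1. (v4 OR v3) — v3 is true.
  2. (v2 OR v1 OR NOT v5) — v1 is true.
  3. (NOT v4 OR v5) — NOT v4 is true.
  4. (NOT v1 OR v3) — v3 is true.
  5. (NOT v2 OR NOT v5) — NOT v2 is true.
  6. (v2 OR v5) — v5 is true.
  7. (v2 OR v5 OR v1) — v1 is true.
  8. (v5 OR v4 OR v1) — v1 is true.
  9. (NOT v4 OR v2) — NOT v4 is true.
  10. (v5 OR NOT v3 OR v2) — v5 is true.
  11. (NOT v3 OR NOT v2 OR NOT v5) — NOT v2 is true.
  12. (NOT v4 OR NOT v5 OR v3) — v3 is true.

v1 = 1  v2 = 0  v3 = 1  v4 = 0  v5 = 1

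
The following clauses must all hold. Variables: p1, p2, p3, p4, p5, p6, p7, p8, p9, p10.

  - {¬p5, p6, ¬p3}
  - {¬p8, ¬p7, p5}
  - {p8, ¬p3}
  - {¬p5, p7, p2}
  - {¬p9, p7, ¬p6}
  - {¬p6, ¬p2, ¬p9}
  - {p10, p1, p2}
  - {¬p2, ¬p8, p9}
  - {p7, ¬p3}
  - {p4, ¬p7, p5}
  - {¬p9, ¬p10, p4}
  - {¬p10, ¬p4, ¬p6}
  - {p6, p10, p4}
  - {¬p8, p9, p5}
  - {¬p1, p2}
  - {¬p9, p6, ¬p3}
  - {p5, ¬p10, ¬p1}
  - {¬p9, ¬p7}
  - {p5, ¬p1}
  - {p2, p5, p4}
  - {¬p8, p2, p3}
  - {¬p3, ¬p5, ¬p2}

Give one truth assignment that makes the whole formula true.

Branch on p1: take p1 = False.
The remaining clauses are satisfied by p2 = True, p3 = False, p4 = False, p5 = True, p6 = True, p7 = True, p8 = False, p9 = False, p10 = False.

p1 = F, p2 = T, p3 = F, p4 = F, p5 = T, p6 = T, p7 = T, p8 = F, p9 = F, p10 = F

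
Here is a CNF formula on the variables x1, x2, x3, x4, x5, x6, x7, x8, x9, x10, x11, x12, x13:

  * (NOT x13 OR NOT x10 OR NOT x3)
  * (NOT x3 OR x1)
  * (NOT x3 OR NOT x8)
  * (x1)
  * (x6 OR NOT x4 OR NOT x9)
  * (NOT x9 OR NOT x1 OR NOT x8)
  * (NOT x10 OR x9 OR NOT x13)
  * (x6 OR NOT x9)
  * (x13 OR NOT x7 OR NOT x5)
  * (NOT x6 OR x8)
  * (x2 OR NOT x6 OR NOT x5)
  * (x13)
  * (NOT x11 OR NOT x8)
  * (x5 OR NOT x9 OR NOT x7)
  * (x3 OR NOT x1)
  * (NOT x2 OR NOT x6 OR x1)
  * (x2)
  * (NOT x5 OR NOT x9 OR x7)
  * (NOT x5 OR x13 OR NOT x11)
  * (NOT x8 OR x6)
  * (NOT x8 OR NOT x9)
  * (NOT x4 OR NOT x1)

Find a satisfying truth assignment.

x1 = T, x2 = T, x3 = T, x4 = F, x5 = F, x6 = F, x7 = F, x8 = F, x9 = F, x10 = F, x11 = T, x12 = F, x13 = T

(x1) is a unit clause, so x1 = True.
Unit propagation: (x13) forces x13 = True.
The clause (x3) is unit: x3 must be True.
The clause (NOT x10) is unit: x10 must be False.
(NOT x8) is a unit clause, so x8 = False.
(NOT x6) is a unit clause, so x6 = False.
Unit propagation: (NOT x9) forces x9 = False.
The clause (x2) is unit: x2 must be True.
(NOT x4) is a unit clause, so x4 = False.
x5, x7, x11, x12 are now unconstrained; take x5 = False, x7 = False, x11 = True, x12 = False.
Check each clause:
  1. (NOT x3 OR NOT x13 OR NOT x10) — NOT x10 is true.
  2. (NOT x3 OR x1) — x1 is true.
  3. (NOT x3 OR NOT x8) — NOT x8 is true.
  4. (x1) — x1 is true.
  5. (x6 OR NOT x9 OR NOT x4) — NOT x4 is true.
  6. (NOT x9 OR NOT x8 OR NOT x1) — NOT x8 is true.
  7. (NOT x10 OR x9 OR NOT x13) — NOT x10 is true.
  8. (x6 OR NOT x9) — NOT x9 is true.
  9. (x13 OR NOT x7 OR NOT x5) — NOT x7 is true.
  10. (NOT x6 OR x8) — NOT x6 is true.
  11. (NOT x6 OR x2 OR NOT x5) — x2 is true.
  12. (x13) — x13 is true.
  13. (NOT x8 OR NOT x11) — NOT x8 is true.
  14. (NOT x7 OR x5 OR NOT x9) — NOT x7 is true.
  15. (NOT x1 OR x3) — x3 is true.
  16. (NOT x2 OR NOT x6 OR x1) — x1 is true.
  17. (x2) — x2 is true.
  18. (x7 OR NOT x9 OR NOT x5) — NOT x5 is true.
  19. (NOT x11 OR x13 OR NOT x5) — NOT x5 is true.
  20. (x6 OR NOT x8) — NOT x8 is true.
  21. (NOT x9 OR NOT x8) — NOT x8 is true.
  22. (NOT x1 OR NOT x4) — NOT x4 is true.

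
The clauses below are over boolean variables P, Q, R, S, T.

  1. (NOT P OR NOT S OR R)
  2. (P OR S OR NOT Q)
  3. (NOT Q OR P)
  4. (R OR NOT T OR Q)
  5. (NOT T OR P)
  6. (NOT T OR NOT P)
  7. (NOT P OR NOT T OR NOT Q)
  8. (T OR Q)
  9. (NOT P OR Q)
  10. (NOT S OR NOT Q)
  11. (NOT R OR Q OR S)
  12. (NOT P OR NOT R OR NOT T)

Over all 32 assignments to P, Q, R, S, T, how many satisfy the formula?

The models are:
  P=1 Q=1 R=0 S=0 T=0
  P=1 Q=1 R=1 S=0 T=0
Count: 2.

2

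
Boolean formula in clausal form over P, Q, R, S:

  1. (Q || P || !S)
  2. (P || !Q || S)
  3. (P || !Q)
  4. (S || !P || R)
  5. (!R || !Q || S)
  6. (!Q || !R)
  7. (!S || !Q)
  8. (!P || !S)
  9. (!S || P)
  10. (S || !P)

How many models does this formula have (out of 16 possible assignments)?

2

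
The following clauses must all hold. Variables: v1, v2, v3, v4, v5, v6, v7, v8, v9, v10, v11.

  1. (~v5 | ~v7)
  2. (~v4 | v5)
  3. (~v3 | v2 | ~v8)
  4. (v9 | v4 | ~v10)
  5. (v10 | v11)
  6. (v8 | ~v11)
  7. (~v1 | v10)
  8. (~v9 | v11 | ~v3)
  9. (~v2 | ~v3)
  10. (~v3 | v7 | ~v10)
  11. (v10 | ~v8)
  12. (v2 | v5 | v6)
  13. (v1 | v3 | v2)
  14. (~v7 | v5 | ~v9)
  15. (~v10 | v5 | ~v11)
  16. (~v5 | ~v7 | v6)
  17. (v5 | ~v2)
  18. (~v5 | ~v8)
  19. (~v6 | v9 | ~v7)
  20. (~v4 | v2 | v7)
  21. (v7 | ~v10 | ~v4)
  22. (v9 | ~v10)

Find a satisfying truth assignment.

v1=F, v2=T, v3=F, v4=F, v5=T, v6=F, v7=F, v8=F, v9=T, v10=T, v11=F

Try v1 = False.
The remaining clauses are satisfied by v2 = True, v3 = False, v4 = False, v5 = True, v6 = False, v7 = False, v8 = False, v9 = True, v10 = True, v11 = False.
Every clause has at least one true literal under this assignment.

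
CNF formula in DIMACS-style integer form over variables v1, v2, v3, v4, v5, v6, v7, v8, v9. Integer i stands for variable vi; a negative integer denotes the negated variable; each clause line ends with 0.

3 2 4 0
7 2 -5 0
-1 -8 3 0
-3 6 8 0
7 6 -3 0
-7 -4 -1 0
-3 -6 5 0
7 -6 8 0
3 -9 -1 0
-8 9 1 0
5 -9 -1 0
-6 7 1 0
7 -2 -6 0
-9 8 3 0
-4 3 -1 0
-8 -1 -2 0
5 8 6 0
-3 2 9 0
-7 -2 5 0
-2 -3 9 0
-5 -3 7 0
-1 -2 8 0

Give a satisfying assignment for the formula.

Branch on v1: take v1 = False.
Set v2 = False and propagate.
The remaining clauses are satisfied by v3 = False, v4 = True, v5 = False, v6 = True, v7 = True, v8 = False, v9 = False.
Every clause has at least one true literal under this assignment.
Check each clause:
  1. (v2 \/ v3 \/ v4) — v4 is true.
  2. (~v5 \/ v2 \/ v7) — ~v5 is true.
  3. (~v1 \/ v3 \/ ~v8) — ~v8 is true.
  4. (v8 \/ v6 \/ ~v3) — ~v3 is true.
  5. (v6 \/ v7 \/ ~v3) — ~v3 is true.
  6. (~v7 \/ ~v4 \/ ~v1) — ~v1 is true.
  7. (~v6 \/ v5 \/ ~v3) — ~v3 is true.
  8. (~v6 \/ v7 \/ v8) — v7 is true.
  9. (~v1 \/ v3 \/ ~v9) — ~v1 is true.
  10. (v9 \/ v1 \/ ~v8) — ~v8 is true.
  11. (~v9 \/ v5 \/ ~v1) — ~v1 is true.
  12. (~v6 \/ v1 \/ v7) — v7 is true.
  13. (v7 \/ ~v6 \/ ~v2) — ~v2 is true.
  14. (v8 \/ v3 \/ ~v9) — ~v9 is true.
  15. (~v4 \/ ~v1 \/ v3) — ~v1 is true.
  16. (~v8 \/ ~v2 \/ ~v1) — ~v8 is true.
  17. (v6 \/ v5 \/ v8) — v6 is true.
  18. (v2 \/ v9 \/ ~v3) — ~v3 is true.
  19. (~v2 \/ ~v7 \/ v5) — ~v2 is true.
  20. (~v3 \/ v9 \/ ~v2) — ~v3 is true.
  21. (~v3 \/ v7 \/ ~v5) — ~v5 is true.
  22. (v8 \/ ~v1 \/ ~v2) — ~v1 is true.

v1=False, v2=False, v3=False, v4=True, v5=False, v6=True, v7=True, v8=False, v9=False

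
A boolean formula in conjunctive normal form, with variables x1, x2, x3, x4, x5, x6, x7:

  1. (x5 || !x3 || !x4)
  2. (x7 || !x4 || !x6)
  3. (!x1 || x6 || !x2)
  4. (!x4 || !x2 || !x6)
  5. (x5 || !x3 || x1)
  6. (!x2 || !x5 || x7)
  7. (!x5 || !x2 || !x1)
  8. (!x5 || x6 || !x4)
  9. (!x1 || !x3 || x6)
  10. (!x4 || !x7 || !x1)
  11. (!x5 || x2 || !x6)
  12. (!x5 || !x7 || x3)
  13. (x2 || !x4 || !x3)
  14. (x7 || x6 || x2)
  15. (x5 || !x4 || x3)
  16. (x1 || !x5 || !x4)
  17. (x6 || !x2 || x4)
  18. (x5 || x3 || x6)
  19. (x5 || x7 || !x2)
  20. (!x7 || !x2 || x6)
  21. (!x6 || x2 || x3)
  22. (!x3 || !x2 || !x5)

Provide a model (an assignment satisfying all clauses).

x1=1, x2=0, x3=1, x4=0, x5=0, x6=1, x7=0

Set x1 = True and propagate.
The remaining clauses are satisfied by x2 = False, x3 = True, x4 = False, x5 = False, x6 = True, x7 = False.
Check each clause:
  1. (!x4 || !x3 || x5) — !x4 is true.
  2. (x7 || !x6 || !x4) — !x4 is true.
  3. (x6 || !x1 || !x2) — !x2 is true.
  4. (!x6 || !x4 || !x2) — !x4 is true.
  5. (x5 || !x3 || x1) — x1 is true.
  6. (!x2 || !x5 || x7) — !x5 is true.
  7. (!x1 || !x5 || !x2) — !x5 is true.
  8. (!x4 || x6 || !x5) — !x5 is true.
  9. (x6 || !x1 || !x3) — x6 is true.
  10. (!x4 || !x7 || !x1) — !x7 is true.
  11. (x2 || !x5 || !x6) — !x5 is true.
  12. (!x5 || x3 || !x7) — !x7 is true.
  13. (!x3 || !x4 || x2) — !x4 is true.
  14. (x6 || x2 || x7) — x6 is true.
  15. (x3 || !x4 || x5) — x3 is true.
  16. (!x4 || x1 || !x5) — x1 is true.
  17. (x6 || x4 || !x2) — x6 is true.
  18. (x6 || x5 || x3) — x3 is true.
  19. (x7 || !x2 || x5) — !x2 is true.
  20. (x6 || !x2 || !x7) — !x7 is true.
  21. (x3 || !x6 || x2) — x3 is true.
  22. (!x5 || !x2 || !x3) — !x5 is true.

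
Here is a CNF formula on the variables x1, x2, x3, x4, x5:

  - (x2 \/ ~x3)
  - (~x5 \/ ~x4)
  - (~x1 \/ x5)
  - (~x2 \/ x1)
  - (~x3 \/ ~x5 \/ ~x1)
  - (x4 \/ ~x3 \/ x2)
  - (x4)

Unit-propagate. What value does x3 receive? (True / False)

(x4) stands alone — x4 = True.
From (~x5 \/ ~x4) and x4 = True: x5 = False.
In (~x1 \/ x5), x5 is now false; ~x1 must hold, so x1 = False.
(~x2 \/ x1) with x1 = False leaves only ~x2, so x2 = False.
(x2 \/ ~x3) with x2 = False leaves only ~x3, so x3 = False.

False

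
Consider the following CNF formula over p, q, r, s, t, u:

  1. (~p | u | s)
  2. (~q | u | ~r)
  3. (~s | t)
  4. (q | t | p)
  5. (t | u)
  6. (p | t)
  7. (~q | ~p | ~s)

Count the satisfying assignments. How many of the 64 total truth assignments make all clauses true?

26

Case analysis on p and t:
  p=T, t=T: r free; 4 ways for (q,s,u) × 2^1 = 8.
  p=T, t=F: remaining (q,r,s,u) ∈ {(F,F,F,T); (F,T,F,T); (T,F,F,T); (T,T,F,T)} — 4.
  p=F, t=T: s free; 7 ways for (q,r,u) × 2^1 = 14.
  p=F, t=F: a clause becomes empty — 0.
Total: 8 + 4 + 14 + 0 = 26.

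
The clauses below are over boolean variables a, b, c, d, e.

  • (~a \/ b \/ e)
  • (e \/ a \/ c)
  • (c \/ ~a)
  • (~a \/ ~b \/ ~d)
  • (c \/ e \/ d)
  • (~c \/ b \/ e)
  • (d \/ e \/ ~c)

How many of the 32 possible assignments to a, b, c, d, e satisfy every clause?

12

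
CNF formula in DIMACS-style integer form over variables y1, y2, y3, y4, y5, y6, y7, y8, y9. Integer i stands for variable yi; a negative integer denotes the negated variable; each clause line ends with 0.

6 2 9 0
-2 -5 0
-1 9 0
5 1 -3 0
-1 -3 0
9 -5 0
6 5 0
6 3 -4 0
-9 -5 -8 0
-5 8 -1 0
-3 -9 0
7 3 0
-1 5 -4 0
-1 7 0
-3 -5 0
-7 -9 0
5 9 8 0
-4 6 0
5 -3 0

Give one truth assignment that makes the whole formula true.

y1 = False, y2 = False, y3 = False, y4 = True, y5 = False, y6 = True, y7 = True, y8 = True, y9 = False

Pure literal: y6 appears only positively; assign y6 = True.
Branch on y1: take y1 = False.
Try y2 = False.
The remaining clauses are satisfied by y3 = False, y4 = True, y5 = False, y7 = True, y8 = True, y9 = False.
Check each clause:
  1. (y6 || y2 || y9) — y6 is true.
  2. (!y2 || !y5) — !y5 is true.
  3. (!y1 || y9) — !y1 is true.
  4. (y5 || y1 || !y3) — !y3 is true.
  5. (!y1 || !y3) — !y3 is true.
  6. (!y5 || y9) — !y5 is true.
  7. (y5 || y6) — y6 is true.
  8. (y3 || y6 || !y4) — y6 is true.
  9. (!y9 || !y5 || !y8) — !y5 is true.
  10. (!y1 || !y5 || y8) — y8 is true.
  11. (!y3 || !y9) — !y3 is true.
  12. (y3 || y7) — y7 is true.
  13. (!y1 || !y4 || y5) — !y1 is true.
  14. (y7 || !y1) — !y1 is true.
  15. (!y3 || !y5) — !y5 is true.
  16. (!y7 || !y9) — !y9 is true.
  17. (y5 || y9 || y8) — y8 is true.
  18. (y6 || !y4) — y6 is true.
  19. (y5 || !y3) — !y3 is true.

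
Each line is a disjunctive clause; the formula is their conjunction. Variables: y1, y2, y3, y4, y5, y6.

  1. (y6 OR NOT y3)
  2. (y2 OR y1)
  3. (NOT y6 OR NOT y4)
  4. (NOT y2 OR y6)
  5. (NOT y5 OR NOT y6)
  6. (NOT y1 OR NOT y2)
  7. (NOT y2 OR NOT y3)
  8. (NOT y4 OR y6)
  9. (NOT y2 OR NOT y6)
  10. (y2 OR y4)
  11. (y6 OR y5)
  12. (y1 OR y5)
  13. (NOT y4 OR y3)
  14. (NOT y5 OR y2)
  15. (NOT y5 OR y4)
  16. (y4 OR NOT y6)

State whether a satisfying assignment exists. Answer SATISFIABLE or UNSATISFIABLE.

UNSATISFIABLE

y6 = True:
  propagation gives y4=False; an empty clause results — contradiction.
y6 = False:
  propagation gives y3=False, y2=False, y1=True, y4=False; an empty clause results — contradiction.
Every branch closes, so no satisfying assignment exists.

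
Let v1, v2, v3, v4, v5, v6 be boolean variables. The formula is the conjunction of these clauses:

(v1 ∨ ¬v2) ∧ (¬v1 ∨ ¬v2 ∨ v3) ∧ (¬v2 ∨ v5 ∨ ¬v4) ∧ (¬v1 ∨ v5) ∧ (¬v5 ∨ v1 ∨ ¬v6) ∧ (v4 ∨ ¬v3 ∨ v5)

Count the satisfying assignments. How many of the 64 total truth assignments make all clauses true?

Split on v1, then v5.
  v1=1, v5=1: v4, v6 free; 3 ways for (v2,v3) × 2^2 = 12.
  v1=1, v5=0: a clause becomes empty — 0.
  v1=0, v5=1: remaining (v2,v3,v4,v6) ∈ {(0,0,0,0); (0,0,1,0); (0,1,0,0); (0,1,1,0)} — 4.
  v1=0, v5=0: v6 free; 3 ways for (v2,v3,v4) × 2^1 = 6.
Total: 12 + 0 + 4 + 6 = 22.

22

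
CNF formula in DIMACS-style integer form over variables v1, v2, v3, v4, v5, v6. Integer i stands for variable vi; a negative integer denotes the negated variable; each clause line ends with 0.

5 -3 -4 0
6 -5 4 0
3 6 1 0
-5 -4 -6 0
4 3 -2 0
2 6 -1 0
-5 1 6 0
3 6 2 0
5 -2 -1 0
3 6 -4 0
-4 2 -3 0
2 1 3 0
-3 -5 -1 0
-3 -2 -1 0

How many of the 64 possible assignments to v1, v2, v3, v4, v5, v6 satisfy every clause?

Split on v3, then v1.
  v3=T, v1=T: remaining (v2,v4,v5,v6) ∈ {(F,F,F,T)} — 1.
  v3=T, v1=F: v2 free; 3 ways for (v4,v5,v6) × 2^1 = 6.
  v3=F, v1=T: remaining (v2,v4,v5,v6) ∈ {(F,F,F,T); (F,F,T,T); (F,T,F,T)} — 3.
  v3=F, v1=F: remaining (v2,v4,v5,v6) ∈ {(T,T,F,T)} — 1.
Total: 1 + 6 + 3 + 1 = 11.

11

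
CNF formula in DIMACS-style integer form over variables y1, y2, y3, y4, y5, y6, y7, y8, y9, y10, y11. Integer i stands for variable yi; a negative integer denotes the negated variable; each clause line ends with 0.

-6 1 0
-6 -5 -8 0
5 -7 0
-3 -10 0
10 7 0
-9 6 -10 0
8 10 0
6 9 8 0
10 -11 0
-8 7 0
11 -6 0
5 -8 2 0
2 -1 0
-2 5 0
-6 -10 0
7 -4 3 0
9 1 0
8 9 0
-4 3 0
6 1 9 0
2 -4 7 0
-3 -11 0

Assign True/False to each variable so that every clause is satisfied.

y1 = True, y2 = True, y3 = True, y4 = True, y5 = True, y6 = False, y7 = True, y8 = True, y9 = True, y10 = False, y11 = False

Check each clause:
  1. (y1 ∨ ¬y6) — y1 is true.
  2. (¬y6 ∨ ¬y5 ∨ ¬y8) — ¬y6 is true.
  3. (¬y7 ∨ y5) — y5 is true.
  4. (¬y10 ∨ ¬y3) — ¬y10 is true.
  5. (y10 ∨ y7) — y7 is true.
  6. (¬y9 ∨ y6 ∨ ¬y10) — ¬y10 is true.
  7. (y10 ∨ y8) — y8 is true.
  8. (y6 ∨ y9 ∨ y8) — y8 is true.
  9. (¬y11 ∨ y10) — ¬y11 is true.
  10. (¬y8 ∨ y7) — y7 is true.
  11. (y11 ∨ ¬y6) — ¬y6 is true.
  12. (¬y8 ∨ y5 ∨ y2) — y2 is true.
  13. (y2 ∨ ¬y1) — y2 is true.
  14. (y5 ∨ ¬y2) — y5 is true.
  15. (¬y6 ∨ ¬y10) — ¬y6 is true.
  16. (y3 ∨ ¬y4 ∨ y7) — y3 is true.
  17. (y9 ∨ y1) — y1 is true.
  18. (y8 ∨ y9) — y8 is true.
  19. (y3 ∨ ¬y4) — y3 is true.
  20. (y6 ∨ y9 ∨ y1) — y9 is true.
  21. (¬y4 ∨ y7 ∨ y2) — y2 is true.
  22. (¬y11 ∨ ¬y3) — ¬y11 is true.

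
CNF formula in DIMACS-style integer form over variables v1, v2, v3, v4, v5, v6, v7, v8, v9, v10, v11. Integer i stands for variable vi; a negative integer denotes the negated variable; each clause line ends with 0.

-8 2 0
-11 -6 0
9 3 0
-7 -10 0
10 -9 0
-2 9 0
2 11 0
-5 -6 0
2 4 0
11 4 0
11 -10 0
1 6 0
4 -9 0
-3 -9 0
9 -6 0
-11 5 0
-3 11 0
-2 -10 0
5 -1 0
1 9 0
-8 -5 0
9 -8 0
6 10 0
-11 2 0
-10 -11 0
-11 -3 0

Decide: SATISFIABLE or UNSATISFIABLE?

v11 = True:
  propagation gives v6=False, v1=True, v5=True, v8=False; an empty clause results — contradiction.
v11 = False:
  propagation gives v2=True, v9=True, v10=True; an empty clause results — contradiction.
Every branch closes, so no satisfying assignment exists.

UNSATISFIABLE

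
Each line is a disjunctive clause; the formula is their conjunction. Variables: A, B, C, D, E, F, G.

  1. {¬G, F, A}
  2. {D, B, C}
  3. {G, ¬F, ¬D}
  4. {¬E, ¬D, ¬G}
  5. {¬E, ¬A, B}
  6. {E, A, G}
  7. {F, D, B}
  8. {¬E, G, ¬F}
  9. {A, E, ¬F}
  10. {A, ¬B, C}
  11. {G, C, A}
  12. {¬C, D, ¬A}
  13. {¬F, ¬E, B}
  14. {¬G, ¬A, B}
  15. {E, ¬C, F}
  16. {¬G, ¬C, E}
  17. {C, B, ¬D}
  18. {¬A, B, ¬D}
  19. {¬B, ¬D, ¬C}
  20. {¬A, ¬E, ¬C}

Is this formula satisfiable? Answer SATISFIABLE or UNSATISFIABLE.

SATISFIABLE

Try A = True.
Try B = True.
Try C = False.
For the remaining variables, D = False, E = False, F = False, G = False works.
So A=True  B=True  C=False  D=False  E=False  F=False  G=False is a satisfying assignment.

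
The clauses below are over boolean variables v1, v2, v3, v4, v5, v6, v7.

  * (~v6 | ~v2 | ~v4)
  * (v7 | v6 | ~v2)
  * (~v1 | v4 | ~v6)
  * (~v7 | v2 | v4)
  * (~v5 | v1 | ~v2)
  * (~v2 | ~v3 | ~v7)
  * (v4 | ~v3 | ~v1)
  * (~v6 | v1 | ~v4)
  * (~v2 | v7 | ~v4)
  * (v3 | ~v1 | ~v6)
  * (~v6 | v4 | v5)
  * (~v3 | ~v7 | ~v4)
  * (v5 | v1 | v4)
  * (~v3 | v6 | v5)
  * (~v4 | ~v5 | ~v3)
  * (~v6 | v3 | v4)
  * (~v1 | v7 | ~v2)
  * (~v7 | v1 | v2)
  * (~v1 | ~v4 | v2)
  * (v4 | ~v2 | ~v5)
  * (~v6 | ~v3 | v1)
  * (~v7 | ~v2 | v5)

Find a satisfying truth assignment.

Branch on v1: take v1 = True.
For the remaining variables, v2 = True, v3 = False, v4 = True, v5 = True, v6 = False, v7 = True works.
Check each clause:
  1. (~v4 | ~v2 | ~v6) — ~v6 is true.
  2. (v7 | ~v2 | v6) — v7 is true.
  3. (v4 | ~v1 | ~v6) — ~v6 is true.
  4. (v4 | ~v7 | v2) — v2 is true.
  5. (~v5 | ~v2 | v1) — v1 is true.
  6. (~v3 | ~v2 | ~v7) — ~v3 is true.
  7. (v4 | ~v3 | ~v1) — v4 is true.
  8. (~v6 | v1 | ~v4) — v1 is true.
  9. (~v4 | v7 | ~v2) — v7 is true.
  10. (~v1 | ~v6 | v3) — ~v6 is true.
  11. (v5 | ~v6 | v4) — ~v6 is true.
  12. (~v7 | ~v4 | ~v3) — ~v3 is true.
  13. (v5 | v1 | v4) — v1 is true.
  14. (~v3 | v6 | v5) — v5 is true.
  15. (~v4 | ~v5 | ~v3) — ~v3 is true.
  16. (~v6 | v3 | v4) — ~v6 is true.
  17. (~v2 | v7 | ~v1) — v7 is true.
  18. (v1 | v2 | ~v7) — v1 is true.
  19. (~v4 | v2 | ~v1) — v2 is true.
  20. (~v2 | ~v5 | v4) — v4 is true.
  21. (~v3 | v1 | ~v6) — v1 is true.
  22. (~v2 | v5 | ~v7) — v5 is true.

v1=T, v2=T, v3=F, v4=T, v5=T, v6=F, v7=T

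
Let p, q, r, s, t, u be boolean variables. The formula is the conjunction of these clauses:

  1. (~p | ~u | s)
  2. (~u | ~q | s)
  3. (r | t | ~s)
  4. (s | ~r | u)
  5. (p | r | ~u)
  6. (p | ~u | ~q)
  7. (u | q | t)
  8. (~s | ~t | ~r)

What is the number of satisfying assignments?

19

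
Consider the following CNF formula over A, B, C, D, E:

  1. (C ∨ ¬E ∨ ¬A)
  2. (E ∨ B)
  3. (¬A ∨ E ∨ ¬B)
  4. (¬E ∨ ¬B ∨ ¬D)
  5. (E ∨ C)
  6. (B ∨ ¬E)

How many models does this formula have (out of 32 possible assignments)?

5

Satisfying assignments:
  A=0 B=1 C=0 D=0 E=1
  A=0 B=1 C=1 D=0 E=0
  A=0 B=1 C=1 D=0 E=1
  A=0 B=1 C=1 D=1 E=0
  A=1 B=1 C=1 D=0 E=1
That's 5 in total.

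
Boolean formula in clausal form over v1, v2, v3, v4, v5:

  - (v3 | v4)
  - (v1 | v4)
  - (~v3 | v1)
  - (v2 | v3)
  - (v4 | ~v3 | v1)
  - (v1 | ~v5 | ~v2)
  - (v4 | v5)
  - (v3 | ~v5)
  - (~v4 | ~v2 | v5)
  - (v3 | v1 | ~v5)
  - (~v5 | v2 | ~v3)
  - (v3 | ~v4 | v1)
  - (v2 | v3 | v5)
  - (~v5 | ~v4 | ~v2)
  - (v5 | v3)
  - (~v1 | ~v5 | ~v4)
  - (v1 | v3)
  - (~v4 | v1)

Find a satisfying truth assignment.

v1 = True, v2 = True, v3 = True, v4 = False, v5 = True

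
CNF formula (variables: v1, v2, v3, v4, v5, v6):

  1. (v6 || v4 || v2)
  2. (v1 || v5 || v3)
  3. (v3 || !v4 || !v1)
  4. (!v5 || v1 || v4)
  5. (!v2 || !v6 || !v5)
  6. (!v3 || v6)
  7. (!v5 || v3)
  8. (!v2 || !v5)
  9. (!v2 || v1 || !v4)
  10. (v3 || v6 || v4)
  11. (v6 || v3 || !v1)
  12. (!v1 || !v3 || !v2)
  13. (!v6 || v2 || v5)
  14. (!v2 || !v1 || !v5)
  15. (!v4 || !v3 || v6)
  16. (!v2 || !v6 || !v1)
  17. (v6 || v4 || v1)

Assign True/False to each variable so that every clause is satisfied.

Try v1 = False.
For the remaining variables, v2 = False, v3 = True, v4 = True, v5 = True, v6 = True works.

v1 = F  v2 = F  v3 = T  v4 = T  v5 = T  v6 = T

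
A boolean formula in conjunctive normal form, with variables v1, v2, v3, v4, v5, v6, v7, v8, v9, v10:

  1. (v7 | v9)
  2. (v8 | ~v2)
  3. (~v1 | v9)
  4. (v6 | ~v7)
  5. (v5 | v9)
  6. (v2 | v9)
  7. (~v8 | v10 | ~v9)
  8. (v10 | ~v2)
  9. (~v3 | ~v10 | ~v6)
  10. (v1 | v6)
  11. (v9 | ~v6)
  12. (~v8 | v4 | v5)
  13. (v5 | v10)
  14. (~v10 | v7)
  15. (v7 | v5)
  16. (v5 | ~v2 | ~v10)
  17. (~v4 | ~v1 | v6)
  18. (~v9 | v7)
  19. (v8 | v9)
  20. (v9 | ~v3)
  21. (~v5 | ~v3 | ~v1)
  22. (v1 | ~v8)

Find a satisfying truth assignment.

v1=False  v2=False  v3=False  v4=False  v5=True  v6=True  v7=True  v8=False  v9=True  v10=False

v3 occurs only negated in the remaining clauses — set v3 = False.
Try v1 = False.
  then v6 is forced to True.
  then v9 is forced to True.
  then v7 is forced to True.
  then v8 is forced to False.
  then v2 is forced to False.
Try v5 = True.
v4, v10 are now unconstrained; take v4 = False, v10 = False.
Every clause has at least one true literal under this assignment.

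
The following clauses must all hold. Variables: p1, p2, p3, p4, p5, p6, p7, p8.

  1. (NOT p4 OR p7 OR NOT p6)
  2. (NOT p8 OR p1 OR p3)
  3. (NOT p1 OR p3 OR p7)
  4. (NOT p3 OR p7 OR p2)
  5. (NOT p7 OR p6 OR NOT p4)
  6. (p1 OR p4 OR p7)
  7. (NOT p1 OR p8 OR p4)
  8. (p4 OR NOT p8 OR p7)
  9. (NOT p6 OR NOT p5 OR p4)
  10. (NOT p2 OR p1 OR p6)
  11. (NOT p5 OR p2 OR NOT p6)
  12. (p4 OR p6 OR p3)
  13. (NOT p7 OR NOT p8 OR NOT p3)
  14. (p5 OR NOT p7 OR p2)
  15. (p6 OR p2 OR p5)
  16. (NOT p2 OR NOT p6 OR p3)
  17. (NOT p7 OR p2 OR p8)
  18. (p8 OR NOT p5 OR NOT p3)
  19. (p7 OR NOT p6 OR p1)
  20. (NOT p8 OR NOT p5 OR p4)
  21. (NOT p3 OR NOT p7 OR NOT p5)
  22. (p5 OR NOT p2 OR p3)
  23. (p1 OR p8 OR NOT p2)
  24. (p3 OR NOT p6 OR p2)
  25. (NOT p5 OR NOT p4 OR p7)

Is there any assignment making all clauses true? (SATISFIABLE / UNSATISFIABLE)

SATISFIABLE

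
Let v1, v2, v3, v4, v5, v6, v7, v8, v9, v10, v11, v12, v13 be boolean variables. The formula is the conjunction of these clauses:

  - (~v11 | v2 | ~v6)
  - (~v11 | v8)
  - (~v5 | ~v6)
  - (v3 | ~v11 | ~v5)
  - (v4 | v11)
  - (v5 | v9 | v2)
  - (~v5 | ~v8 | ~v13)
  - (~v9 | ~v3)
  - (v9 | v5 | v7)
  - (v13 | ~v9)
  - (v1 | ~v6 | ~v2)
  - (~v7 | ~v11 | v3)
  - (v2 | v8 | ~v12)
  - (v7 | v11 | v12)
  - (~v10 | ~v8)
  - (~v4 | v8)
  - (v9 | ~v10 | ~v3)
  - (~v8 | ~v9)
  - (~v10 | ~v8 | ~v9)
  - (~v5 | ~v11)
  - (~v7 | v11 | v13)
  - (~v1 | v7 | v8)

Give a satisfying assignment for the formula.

v1 = False, v2 = True, v3 = True, v4 = False, v5 = False, v6 = False, v7 = True, v8 = True, v9 = False, v10 = False, v11 = True, v12 = False, v13 = True

v6 occurs only negated in the remaining clauses — set v6 = False.
Pure literal: v10 appears only negated; assign v10 = False.
Try v1 = False.
For the remaining variables, v2 = True, v3 = True, v4 = False, v5 = False, v7 = True, v8 = True, v9 = False, v11 = True, v12 = False, v13 = True works.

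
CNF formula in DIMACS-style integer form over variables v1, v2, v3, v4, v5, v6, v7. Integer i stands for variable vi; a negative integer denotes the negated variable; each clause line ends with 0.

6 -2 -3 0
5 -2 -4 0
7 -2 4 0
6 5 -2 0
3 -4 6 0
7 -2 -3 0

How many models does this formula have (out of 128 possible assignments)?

Split on v2, then v3.
  v2=T, v3=T: v1 free; 3 ways for (v4,v5,v6,v7) × 2^1 = 6.
  v2=T, v3=F: v1 free; 5 ways for (v4,v5,v6,v7) × 2^1 = 10.
  v2=F, v3=T: v1, v4, v5, v6, v7 free → 2^5 = 32.
  v2=F, v3=F: v1, v5, v7 free; 3 ways for (v4,v6) × 2^3 = 24.
Total: 6 + 10 + 32 + 24 = 72.

72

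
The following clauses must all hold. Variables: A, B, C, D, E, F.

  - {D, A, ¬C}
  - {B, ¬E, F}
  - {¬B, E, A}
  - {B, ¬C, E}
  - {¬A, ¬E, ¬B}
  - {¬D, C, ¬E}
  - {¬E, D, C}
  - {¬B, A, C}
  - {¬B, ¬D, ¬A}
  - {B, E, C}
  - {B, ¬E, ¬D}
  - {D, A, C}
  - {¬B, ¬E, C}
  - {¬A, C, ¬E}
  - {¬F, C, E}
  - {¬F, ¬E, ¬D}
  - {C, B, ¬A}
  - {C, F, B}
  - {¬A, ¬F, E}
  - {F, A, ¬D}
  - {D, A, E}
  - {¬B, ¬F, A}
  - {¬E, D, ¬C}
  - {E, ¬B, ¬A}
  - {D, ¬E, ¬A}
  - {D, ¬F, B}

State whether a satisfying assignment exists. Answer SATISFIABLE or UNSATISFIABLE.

UNSATISFIABLE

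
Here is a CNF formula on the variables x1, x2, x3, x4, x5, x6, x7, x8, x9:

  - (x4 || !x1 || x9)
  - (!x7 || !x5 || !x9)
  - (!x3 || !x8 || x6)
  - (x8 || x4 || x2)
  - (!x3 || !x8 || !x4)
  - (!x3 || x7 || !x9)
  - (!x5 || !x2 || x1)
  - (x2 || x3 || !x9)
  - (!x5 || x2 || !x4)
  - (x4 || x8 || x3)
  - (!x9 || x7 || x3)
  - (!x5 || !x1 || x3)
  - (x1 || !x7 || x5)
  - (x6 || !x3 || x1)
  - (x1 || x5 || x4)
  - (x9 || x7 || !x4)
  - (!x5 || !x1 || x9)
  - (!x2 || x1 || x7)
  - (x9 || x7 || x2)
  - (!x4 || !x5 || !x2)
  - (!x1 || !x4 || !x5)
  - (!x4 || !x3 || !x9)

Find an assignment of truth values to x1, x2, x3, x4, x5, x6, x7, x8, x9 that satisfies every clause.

x1=True, x2=False, x3=False, x4=True, x5=False, x6=False, x7=True, x8=True, x9=False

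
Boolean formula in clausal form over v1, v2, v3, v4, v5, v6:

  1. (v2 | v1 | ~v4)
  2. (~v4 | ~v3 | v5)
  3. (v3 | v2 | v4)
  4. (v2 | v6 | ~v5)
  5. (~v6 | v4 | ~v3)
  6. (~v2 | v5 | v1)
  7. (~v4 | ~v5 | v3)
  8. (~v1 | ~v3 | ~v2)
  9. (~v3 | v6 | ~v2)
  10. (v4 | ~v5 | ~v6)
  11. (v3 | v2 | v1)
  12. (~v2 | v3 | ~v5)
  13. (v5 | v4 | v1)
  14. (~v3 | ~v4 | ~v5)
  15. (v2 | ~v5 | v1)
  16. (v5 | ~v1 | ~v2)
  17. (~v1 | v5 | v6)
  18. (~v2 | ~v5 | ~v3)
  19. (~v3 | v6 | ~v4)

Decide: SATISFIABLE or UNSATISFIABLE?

Branch on v1: take v1 = True.
Try v2 = False.
The remaining clauses are satisfied by v3 = False, v4 = True, v5 = False, v6 = True.
So v1=True, v2=False, v3=False, v4=True, v5=False, v6=True is a satisfying assignment.

SATISFIABLE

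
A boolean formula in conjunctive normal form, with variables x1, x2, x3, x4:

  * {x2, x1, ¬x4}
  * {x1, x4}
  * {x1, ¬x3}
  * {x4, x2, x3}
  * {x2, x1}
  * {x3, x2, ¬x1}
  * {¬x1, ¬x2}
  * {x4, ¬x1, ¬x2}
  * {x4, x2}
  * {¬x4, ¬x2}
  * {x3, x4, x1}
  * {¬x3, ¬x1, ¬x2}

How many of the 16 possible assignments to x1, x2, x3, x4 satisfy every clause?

Satisfying assignments:
  x1=1 x2=0 x3=1 x4=1
Count: 1.

1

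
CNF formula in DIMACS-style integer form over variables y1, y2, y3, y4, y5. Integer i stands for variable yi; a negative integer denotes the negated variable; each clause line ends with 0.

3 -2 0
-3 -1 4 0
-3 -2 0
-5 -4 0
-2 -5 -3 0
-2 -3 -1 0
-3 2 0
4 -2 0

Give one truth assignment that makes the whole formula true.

y1=True, y2=False, y3=False, y4=True, y5=False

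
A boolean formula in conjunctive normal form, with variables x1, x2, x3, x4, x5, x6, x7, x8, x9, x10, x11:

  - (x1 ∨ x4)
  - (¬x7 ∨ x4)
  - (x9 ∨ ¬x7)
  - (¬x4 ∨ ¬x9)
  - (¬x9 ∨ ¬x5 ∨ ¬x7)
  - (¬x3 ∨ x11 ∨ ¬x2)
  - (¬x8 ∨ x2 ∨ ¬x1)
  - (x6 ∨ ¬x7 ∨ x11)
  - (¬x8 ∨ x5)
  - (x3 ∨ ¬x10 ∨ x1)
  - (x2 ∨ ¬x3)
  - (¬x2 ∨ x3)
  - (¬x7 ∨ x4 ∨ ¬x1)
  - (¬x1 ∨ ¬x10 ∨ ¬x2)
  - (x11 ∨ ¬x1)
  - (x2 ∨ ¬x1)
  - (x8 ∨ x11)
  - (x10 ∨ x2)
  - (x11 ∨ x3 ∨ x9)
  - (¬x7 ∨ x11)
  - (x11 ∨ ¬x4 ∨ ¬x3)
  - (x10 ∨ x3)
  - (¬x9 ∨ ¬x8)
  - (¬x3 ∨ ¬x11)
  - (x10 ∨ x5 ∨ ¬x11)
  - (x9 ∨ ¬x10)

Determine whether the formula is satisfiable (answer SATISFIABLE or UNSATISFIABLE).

x11 = True:
  propagation gives x3=False, x2=False, x1=False, x4=True; an empty clause results — contradiction.
x11 = False:
  propagation gives x1=False, x4=True, x9=False, x7=False; an empty clause results — contradiction.
Every branch closes, so no satisfying assignment exists.

UNSATISFIABLE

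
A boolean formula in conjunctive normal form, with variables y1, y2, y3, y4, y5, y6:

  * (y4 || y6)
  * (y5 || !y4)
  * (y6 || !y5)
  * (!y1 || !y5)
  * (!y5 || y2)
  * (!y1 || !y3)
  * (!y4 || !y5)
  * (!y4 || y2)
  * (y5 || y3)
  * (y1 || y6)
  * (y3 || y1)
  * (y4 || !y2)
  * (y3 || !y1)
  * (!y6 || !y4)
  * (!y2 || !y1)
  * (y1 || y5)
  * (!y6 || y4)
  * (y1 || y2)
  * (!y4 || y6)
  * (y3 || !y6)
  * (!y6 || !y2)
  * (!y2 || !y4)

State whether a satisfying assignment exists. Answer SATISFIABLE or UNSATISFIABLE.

UNSATISFIABLE

y4 = True:
  propagation gives y5=True; an empty clause results — contradiction.
y4 = False:
  propagation gives y6=True; an empty clause results — contradiction.
Every branch closes, so no satisfying assignment exists.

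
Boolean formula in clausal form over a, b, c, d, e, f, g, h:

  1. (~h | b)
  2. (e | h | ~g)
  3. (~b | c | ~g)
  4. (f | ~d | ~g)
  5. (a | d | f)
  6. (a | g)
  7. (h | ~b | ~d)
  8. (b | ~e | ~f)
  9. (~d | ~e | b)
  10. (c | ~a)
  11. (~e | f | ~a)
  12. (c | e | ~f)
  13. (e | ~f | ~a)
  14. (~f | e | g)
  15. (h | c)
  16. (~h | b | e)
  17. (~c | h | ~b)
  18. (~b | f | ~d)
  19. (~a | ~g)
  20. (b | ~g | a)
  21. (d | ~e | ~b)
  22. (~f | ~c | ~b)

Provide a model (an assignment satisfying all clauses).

Set a = True and propagate.
  then c is forced to True.
  then g is forced to False.
Branch on b: take b = False.
  then h is forced to False.
Try d = True.
  then e is forced to False.
  then f is forced to False.

a=1, b=0, c=1, d=1, e=0, f=0, g=0, h=0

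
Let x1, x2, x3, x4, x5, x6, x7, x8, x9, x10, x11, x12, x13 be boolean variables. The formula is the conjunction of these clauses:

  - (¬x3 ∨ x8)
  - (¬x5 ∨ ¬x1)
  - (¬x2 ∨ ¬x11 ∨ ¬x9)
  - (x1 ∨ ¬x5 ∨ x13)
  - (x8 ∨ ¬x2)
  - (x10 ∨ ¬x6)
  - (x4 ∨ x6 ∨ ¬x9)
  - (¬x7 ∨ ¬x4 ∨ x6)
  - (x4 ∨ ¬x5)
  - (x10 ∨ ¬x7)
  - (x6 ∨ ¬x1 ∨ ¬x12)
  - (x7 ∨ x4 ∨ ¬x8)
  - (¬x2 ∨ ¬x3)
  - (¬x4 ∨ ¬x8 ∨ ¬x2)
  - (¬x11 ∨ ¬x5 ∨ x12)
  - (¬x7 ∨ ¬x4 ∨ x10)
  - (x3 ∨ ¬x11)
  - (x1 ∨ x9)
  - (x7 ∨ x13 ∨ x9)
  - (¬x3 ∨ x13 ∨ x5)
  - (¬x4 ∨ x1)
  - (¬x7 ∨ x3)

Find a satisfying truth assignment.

x2 occurs only negated in the remaining clauses — set x2 = False.
x10 occurs only positively in the remaining clauses — set x10 = True.
Try x1 = True.
  then x5 is forced to False.
The remaining clauses are satisfied by x3 = True, x4 = False, x6 = True, x7 = True, x8 = True, x9 = True, x11 = False, x12 = True, x13 = True.
Every clause has at least one true literal under this assignment.

x1=T, x2=F, x3=T, x4=F, x5=F, x6=T, x7=T, x8=T, x9=T, x10=T, x11=F, x12=T, x13=T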